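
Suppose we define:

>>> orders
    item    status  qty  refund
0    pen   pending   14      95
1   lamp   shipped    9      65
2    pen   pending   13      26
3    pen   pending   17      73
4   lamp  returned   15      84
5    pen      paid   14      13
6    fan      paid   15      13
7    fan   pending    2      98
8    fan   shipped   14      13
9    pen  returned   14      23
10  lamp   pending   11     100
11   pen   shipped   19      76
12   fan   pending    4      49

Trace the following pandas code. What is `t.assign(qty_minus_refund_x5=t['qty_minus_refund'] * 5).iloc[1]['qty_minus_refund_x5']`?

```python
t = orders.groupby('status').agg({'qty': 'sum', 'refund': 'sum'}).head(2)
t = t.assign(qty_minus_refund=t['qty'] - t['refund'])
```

group by status: sum(qty), sum(refund):
          qty  refund
status               
paid       29      26
pending    61     441
returned   29     107
shipped    42     154
take first 2 rows:
         qty  refund
status              
paid      29      26
pending   61     441
add column qty_minus_refund = t['qty'] - t['refund']:
         qty  refund  qty_minus_refund
status                                
paid      29      26                 3
pending   61     441              -380
add column qty_minus_refund_x5 = t['qty_minus_refund'] * 5:
         qty  refund  qty_minus_refund  qty_minus_refund_x5
status                                                     
paid      29      26                 3                   15
pending   61     441              -380                -1900
Taking the value at position 1, column 'qty_minus_refund_x5' gives -1900.

-1900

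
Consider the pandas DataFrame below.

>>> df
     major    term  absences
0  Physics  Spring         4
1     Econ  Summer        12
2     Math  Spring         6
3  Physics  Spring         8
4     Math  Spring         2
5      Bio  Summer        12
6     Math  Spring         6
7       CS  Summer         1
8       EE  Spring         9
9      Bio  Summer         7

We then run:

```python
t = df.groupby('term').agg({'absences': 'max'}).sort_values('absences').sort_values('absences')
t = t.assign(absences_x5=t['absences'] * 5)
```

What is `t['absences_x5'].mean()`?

52.5

group by term, max of absences:
        absences
term            
Spring         9
Summer        12
sort by absences:
        absences
term            
Spring         9
Summer        12
sort by absences:
        absences
term            
Spring         9
Summer        12
add column absences_x5 = t['absences'] * 5:
        absences  absences_x5
term                         
Spring         9           45
Summer        12           60
Hence 52.5.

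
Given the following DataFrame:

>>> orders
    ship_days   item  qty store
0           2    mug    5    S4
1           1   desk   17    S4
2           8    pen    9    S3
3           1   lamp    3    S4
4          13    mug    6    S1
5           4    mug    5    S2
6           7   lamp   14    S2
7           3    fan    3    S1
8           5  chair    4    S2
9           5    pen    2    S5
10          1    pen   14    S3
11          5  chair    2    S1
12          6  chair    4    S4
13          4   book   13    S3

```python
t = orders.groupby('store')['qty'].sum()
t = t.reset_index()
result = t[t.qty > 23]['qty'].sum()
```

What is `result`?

group by store, sum of qty:
store
S1    11
S2    23
S3    36
S4    29
S5     2
Name: qty, dtype: int64
reset_index():
  store  qty
0    S1   11
1    S2   23
2    S3   36
3    S4   29
4    S5    2
filter rows where qty > 23:
  store  qty
2    S3   36
3    S4   29
Reading off the sum of column 'qty', we get 65.

65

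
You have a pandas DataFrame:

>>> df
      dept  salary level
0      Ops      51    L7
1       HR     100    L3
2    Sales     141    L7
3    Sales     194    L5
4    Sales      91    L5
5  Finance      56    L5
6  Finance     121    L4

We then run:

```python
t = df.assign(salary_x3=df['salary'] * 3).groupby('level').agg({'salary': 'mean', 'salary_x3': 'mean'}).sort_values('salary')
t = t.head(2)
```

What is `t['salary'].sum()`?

add column salary_x3 = df['salary'] * 3:
      dept  salary level  salary_x3
0      Ops      51    L7        153
1       HR     100    L3        300
2    Sales     141    L7        423
3    Sales     194    L5        582
4    Sales      91    L5        273
5  Finance      56    L5        168
6  Finance     121    L4        363
group by level: mean(salary), mean(salary_x3):
           salary  salary_x3
level                       
L3     100.000000      300.0
L4     121.000000      363.0
L5     113.666667      341.0
L7      96.000000      288.0
sort by salary:
           salary  salary_x3
level                       
L7      96.000000      288.0
L3     100.000000      300.0
L5     113.666667      341.0
L4     121.000000      363.0
take first 2 rows:
       salary  salary_x3
level                   
L7       96.0      288.0
L3      100.0      300.0
Taking the sum of column 'salary' gives 196.0.

196.0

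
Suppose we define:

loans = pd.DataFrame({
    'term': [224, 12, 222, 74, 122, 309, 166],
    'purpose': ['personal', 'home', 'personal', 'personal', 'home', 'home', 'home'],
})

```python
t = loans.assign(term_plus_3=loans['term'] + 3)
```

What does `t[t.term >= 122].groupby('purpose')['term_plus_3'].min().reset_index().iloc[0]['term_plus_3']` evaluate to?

125

add column term_plus_3 = loans['term'] + 3:
   term   purpose  term_plus_3
0   224  personal          227
1    12      home           15
2   222  personal          225
3    74  personal           77
4   122      home          125
5   309      home          312
6   166      home          169
filter rows where term >= 122:
   term   purpose  term_plus_3
0   224  personal          227
2   222  personal          225
4   122      home          125
5   309      home          312
6   166      home          169
group by purpose, min of term_plus_3:
purpose
home        125
personal    225
Name: term_plus_3, dtype: int64
reset_index():
    purpose  term_plus_3
0      home          125
1  personal          225
The value at position 0, column 'term_plus_3' is 125.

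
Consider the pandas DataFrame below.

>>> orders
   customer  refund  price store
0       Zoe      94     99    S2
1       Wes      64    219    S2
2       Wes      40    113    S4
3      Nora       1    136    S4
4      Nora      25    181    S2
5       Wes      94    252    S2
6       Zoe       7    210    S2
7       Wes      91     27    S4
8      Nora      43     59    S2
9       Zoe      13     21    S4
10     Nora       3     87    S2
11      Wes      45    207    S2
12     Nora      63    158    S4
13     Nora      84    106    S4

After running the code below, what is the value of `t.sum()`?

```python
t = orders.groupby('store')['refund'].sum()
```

group by store, sum of refund:
store
S2    375
S4    292
Name: refund, dtype: int64
Hence 667.

667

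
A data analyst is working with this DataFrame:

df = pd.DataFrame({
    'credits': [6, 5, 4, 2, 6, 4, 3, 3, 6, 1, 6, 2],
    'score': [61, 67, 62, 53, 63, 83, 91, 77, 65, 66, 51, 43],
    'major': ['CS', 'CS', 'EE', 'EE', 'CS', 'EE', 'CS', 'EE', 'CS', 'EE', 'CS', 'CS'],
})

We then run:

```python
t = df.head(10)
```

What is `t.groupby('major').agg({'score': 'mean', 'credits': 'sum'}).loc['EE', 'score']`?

68.2

take first 10 rows:
   credits  score major
0        6     61    CS
1        5     67    CS
2        4     62    EE
3        2     53    EE
4        6     63    CS
5        4     83    EE
6        3     91    CS
7        3     77    EE
8        6     65    CS
9        1     66    EE
group by major: mean(score), sum(credits):
       score  credits
major                
CS      69.4       26
EE      68.2       14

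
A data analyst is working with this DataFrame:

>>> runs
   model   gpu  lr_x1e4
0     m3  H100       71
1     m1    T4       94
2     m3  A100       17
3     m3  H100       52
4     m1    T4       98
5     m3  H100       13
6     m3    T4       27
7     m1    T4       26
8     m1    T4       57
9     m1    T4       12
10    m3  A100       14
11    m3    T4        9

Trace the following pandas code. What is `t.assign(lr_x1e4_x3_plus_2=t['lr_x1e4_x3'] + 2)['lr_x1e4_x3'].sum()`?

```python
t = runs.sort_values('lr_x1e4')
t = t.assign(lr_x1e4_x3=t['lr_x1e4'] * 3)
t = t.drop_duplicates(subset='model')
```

sort by lr_x1e4:
   model   gpu  lr_x1e4
11    m3    T4        9
9     m1    T4       12
5     m3  H100       13
10    m3  A100       14
2     m3  A100       17
7     m1    T4       26
6     m3    T4       27
3     m3  H100       52
8     m1    T4       57
0     m3  H100       71
1     m1    T4       94
4     m1    T4       98
add column lr_x1e4_x3 = t['lr_x1e4'] * 3:
   model   gpu  lr_x1e4  lr_x1e4_x3
11    m3    T4        9          27
9     m1    T4       12          36
5     m3  H100       13          39
10    m3  A100       14          42
2     m3  A100       17          51
7     m1    T4       26          78
6     m3    T4       27          81
3     m3  H100       52         156
8     m1    T4       57         171
0     m3  H100       71         213
1     m1    T4       94         282
4     m1    T4       98         294
drop duplicate model (keep=first):
   model gpu  lr_x1e4  lr_x1e4_x3
11    m3  T4        9          27
9     m1  T4       12          36
add column lr_x1e4_x3_plus_2 = t['lr_x1e4_x3'] + 2:
   model gpu  lr_x1e4  lr_x1e4_x3  lr_x1e4_x3_plus_2
11    m3  T4        9          27                 29
9     m1  T4       12          36                 38
Taking the sum of column 'lr_x1e4_x3' gives 63.

63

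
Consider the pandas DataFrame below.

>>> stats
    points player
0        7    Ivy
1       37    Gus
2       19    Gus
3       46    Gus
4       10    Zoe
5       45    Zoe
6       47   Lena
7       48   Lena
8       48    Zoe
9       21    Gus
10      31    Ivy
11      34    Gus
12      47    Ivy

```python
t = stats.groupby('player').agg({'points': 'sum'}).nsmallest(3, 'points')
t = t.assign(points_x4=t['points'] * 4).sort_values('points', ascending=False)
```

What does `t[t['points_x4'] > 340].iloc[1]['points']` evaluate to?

95

group by player, sum of points:
        points
player        
Gus        157
Ivy         85
Lena        95
Zoe        103
take 3 rows with smallest points:
        points
player        
Ivy         85
Lena        95
Zoe        103
add column points_x4 = t['points'] * 4:
        points  points_x4
player                   
Ivy         85        340
Lena        95        380
Zoe        103        412
sort by points descending:
        points  points_x4
player                   
Zoe        103        412
Lena        95        380
Ivy         85        340
filter rows where points_x4 > 340:
        points  points_x4
player                   
Zoe        103        412
Lena        95        380
Then the value at position 1, column 'points': 95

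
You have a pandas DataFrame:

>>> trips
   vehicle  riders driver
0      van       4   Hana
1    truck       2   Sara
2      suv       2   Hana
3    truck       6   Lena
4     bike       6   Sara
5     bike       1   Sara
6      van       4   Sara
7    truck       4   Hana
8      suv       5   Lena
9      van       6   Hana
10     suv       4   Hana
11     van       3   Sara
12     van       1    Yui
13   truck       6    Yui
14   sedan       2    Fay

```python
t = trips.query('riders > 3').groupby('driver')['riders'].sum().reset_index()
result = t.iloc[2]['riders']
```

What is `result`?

filter rows where riders > 3:
   vehicle  riders driver
0      van       4   Hana
3    truck       6   Lena
4     bike       6   Sara
6      van       4   Sara
7    truck       4   Hana
8      suv       5   Lena
9      van       6   Hana
10     suv       4   Hana
13   truck       6    Yui
group by driver, sum of riders:
driver
Hana    18
Lena    11
Sara    10
Yui      6
Name: riders, dtype: int64
reset_index():
  driver  riders
0   Hana      18
1   Lena      11
2   Sara      10
3    Yui       6
Hence 10.

10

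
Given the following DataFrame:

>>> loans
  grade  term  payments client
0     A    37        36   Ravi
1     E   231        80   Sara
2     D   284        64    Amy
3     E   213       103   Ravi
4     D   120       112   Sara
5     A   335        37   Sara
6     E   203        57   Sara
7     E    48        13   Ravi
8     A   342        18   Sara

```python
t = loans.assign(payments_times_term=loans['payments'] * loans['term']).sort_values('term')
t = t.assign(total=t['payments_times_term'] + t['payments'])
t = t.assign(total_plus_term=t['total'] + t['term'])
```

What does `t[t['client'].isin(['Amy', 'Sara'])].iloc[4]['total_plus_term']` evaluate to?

12767

add column payments_times_term = loans['payments'] * loans['term']:
  grade  term  payments client  payments_times_term
0     A    37        36   Ravi                 1332
1     E   231        80   Sara                18480
2     D   284        64    Amy                18176
3     E   213       103   Ravi                21939
4     D   120       112   Sara                13440
5     A   335        37   Sara                12395
6     E   203        57   Sara                11571
7     E    48        13   Ravi                  624
8     A   342        18   Sara                 6156
sort by term:
  grade  term  payments client  payments_times_term
0     A    37        36   Ravi                 1332
7     E    48        13   Ravi                  624
4     D   120       112   Sara                13440
6     E   203        57   Sara                11571
3     E   213       103   Ravi                21939
1     E   231        80   Sara                18480
2     D   284        64    Amy                18176
5     A   335        37   Sara                12395
8     A   342        18   Sara                 6156
add column total = t['payments_times_term'] + t['payments']:
  grade  term  payments client  payments_times_term  total
0     A    37        36   Ravi                 1332   1368
7     E    48        13   Ravi                  624    637
4     D   120       112   Sara                13440  13552
6     E   203        57   Sara                11571  11628
3     E   213       103   Ravi                21939  22042
1     E   231        80   Sara                18480  18560
2     D   284        64    Amy                18176  18240
5     A   335        37   Sara                12395  12432
8     A   342        18   Sara                 6156   6174
add column total_plus_term = t['total'] + t['term']:
  grade  term  payments client  payments_times_term  total  total_plus_term
0     A    37        36   Ravi                 1332   1368             1405
7     E    48        13   Ravi                  624    637              685
4     D   120       112   Sara                13440  13552            13672
6     E   203        57   Sara                11571  11628            11831
3     E   213       103   Ravi                21939  22042            22255
1     E   231        80   Sara                18480  18560            18791
2     D   284        64    Amy                18176  18240            18524
5     A   335        37   Sara                12395  12432            12767
8     A   342        18   Sara                 6156   6174             6516
filter rows where client in ['Amy', 'Sara']:
  grade  term  payments client  payments_times_term  total  total_plus_term
4     D   120       112   Sara                13440  13552            13672
6     E   203        57   Sara                11571  11628            11831
1     E   231        80   Sara                18480  18560            18791
2     D   284        64    Amy                18176  18240            18524
5     A   335        37   Sara                12395  12432            12767
8     A   342        18   Sara                 6156   6174             6516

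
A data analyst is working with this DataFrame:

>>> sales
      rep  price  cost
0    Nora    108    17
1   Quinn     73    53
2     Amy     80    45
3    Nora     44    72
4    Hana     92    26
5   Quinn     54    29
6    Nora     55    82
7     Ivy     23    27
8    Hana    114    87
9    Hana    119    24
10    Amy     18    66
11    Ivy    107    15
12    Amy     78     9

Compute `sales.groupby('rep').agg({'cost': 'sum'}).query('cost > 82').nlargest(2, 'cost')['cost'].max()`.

171

group by rep, sum of cost:
       cost
rep        
Amy     120
Hana    137
Ivy      42
Nora    171
Quinn    82
filter rows where cost > 82:
      cost
rep       
Amy    120
Hana   137
Nora   171
take 2 rows with largest cost:
      cost
rep       
Nora   171
Hana   137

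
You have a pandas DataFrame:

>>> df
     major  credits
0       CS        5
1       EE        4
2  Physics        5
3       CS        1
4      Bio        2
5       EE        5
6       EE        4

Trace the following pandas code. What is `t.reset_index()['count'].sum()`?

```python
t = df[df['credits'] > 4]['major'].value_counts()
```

filter rows where credits > 4:
     major  credits
0       CS        5
2  Physics        5
5       EE        5
value_counts of major:
major
CS         1
Physics    1
EE         1
Name: count, dtype: int64
reset_index():
     major  count
0       CS      1
1  Physics      1
2       EE      1
So sum() = 3.

3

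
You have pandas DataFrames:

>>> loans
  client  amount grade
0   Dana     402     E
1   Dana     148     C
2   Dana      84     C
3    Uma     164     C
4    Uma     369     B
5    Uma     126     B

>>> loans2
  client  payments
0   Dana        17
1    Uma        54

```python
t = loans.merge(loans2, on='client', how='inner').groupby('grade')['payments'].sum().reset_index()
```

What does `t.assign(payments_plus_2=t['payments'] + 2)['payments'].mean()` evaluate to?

71.0

merge on 'client' (how='inner') → 6 rows:
  client  amount grade  payments
0   Dana     402     E        17
1   Dana     148     C        17
2   Dana      84     C        17
3    Uma     164     C        54
4    Uma     369     B        54
5    Uma     126     B        54
group by grade, sum of payments:
grade
B    108
C     88
E     17
Name: payments, dtype: int64
reset_index():
  grade  payments
0     B       108
1     C        88
2     E        17
add column payments_plus_2 = t['payments'] + 2:
  grade  payments  payments_plus_2
0     B       108              110
1     C        88               90
2     E        17               19
The mean of column 'payments' is 71.0.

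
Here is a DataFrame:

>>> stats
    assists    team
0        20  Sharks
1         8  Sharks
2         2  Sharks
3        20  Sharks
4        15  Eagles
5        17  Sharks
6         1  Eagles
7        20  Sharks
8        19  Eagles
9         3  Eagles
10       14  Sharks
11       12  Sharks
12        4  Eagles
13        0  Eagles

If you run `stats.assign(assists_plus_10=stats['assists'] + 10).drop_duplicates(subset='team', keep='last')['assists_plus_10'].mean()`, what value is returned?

16.0

add column assists_plus_10 = stats['assists'] + 10:
    assists    team  assists_plus_10
0        20  Sharks               30
1         8  Sharks               18
2         2  Sharks               12
3        20  Sharks               30
4        15  Eagles               25
5        17  Sharks               27
6         1  Eagles               11
7        20  Sharks               30
8        19  Eagles               29
9         3  Eagles               13
10       14  Sharks               24
11       12  Sharks               22
12        4  Eagles               14
13        0  Eagles               10
drop duplicate team (keep=last):
    assists    team  assists_plus_10
11       12  Sharks               22
13        0  Eagles               10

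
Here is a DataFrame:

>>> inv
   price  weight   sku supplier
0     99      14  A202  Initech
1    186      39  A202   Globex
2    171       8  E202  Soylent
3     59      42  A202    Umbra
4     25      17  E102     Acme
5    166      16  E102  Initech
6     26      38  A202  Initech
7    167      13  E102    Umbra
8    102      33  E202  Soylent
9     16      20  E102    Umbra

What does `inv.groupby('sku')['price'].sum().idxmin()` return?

group by sku, sum of price:
sku
A202    370
E102    374
E202    273
Name: price, dtype: int64
Hence E202.

E202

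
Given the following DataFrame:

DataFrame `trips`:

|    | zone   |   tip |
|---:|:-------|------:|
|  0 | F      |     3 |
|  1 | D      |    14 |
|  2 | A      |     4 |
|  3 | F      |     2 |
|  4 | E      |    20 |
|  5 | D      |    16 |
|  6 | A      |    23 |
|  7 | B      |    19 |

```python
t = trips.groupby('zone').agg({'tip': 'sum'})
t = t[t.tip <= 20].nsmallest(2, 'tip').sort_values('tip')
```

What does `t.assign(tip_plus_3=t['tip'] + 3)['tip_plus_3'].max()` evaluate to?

22

group by zone, sum of tip:
      tip
zone     
A      27
B      19
D      30
E      20
F       5
filter rows where tip <= 20:
      tip
zone     
B      19
E      20
F       5
take 2 rows with smallest tip:
      tip
zone     
F       5
B      19
sort by tip:
      tip
zone     
F       5
B      19
add column tip_plus_3 = t['tip'] + 3:
      tip  tip_plus_3
zone                 
F       5           8
B      19          22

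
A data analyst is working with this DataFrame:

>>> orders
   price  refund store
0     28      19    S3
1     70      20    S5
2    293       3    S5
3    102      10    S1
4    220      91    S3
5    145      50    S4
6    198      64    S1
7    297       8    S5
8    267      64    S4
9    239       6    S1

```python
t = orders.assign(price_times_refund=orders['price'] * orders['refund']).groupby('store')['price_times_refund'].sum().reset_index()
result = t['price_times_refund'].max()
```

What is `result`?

24338

add column price_times_refund = orders['price'] * orders['refund']:
   price  refund store  price_times_refund
0     28      19    S3                 532
1     70      20    S5                1400
2    293       3    S5                 879
3    102      10    S1                1020
4    220      91    S3               20020
5    145      50    S4                7250
6    198      64    S1               12672
7    297       8    S5                2376
8    267      64    S4               17088
9    239       6    S1                1434
group by store, sum of price_times_refund:
store
S1    15126
S3    20552
S4    24338
S5     4655
Name: price_times_refund, dtype: int64
reset_index():
  store  price_times_refund
0    S1               15126
1    S3               20552
2    S4               24338
3    S5                4655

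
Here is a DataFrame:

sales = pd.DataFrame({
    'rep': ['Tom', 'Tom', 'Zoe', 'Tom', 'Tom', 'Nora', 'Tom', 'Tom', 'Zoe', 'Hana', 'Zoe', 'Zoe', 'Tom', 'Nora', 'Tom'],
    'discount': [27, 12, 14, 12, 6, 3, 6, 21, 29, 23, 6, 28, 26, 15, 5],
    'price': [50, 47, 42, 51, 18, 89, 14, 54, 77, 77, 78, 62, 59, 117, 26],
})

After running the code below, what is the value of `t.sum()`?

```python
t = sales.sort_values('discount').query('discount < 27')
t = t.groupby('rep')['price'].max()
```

331

sort by discount:
     rep  discount  price
5   Nora         3     89
14   Tom         5     26
4    Tom         6     18
6    Tom         6     14
10   Zoe         6     78
1    Tom        12     47
3    Tom        12     51
2    Zoe        14     42
13  Nora        15    117
7    Tom        21     54
9   Hana        23     77
12   Tom        26     59
0    Tom        27     50
11   Zoe        28     62
8    Zoe        29     77
filter rows where discount < 27:
     rep  discount  price
5   Nora         3     89
14   Tom         5     26
4    Tom         6     18
6    Tom         6     14
10   Zoe         6     78
1    Tom        12     47
3    Tom        12     51
2    Zoe        14     42
13  Nora        15    117
7    Tom        21     54
9   Hana        23     77
12   Tom        26     59
group by rep, max of price:
rep
Hana     77
Nora    117
Tom      59
Zoe      78
Name: price, dtype: int64
Taking the sum of the resulting series gives 331.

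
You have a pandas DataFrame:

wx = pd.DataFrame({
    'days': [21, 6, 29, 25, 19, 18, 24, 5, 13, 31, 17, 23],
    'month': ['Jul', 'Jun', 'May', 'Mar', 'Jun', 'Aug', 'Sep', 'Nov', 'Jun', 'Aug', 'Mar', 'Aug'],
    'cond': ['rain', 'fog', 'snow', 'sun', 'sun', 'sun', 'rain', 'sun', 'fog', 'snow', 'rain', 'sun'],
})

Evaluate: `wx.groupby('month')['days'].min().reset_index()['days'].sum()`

group by month, min of days:
month
Aug    18
Jul    21
Jun     6
Mar    17
May    29
Nov     5
Sep    24
Name: days, dtype: int64
reset_index():
  month  days
0   Aug    18
1   Jul    21
2   Jun     6
3   Mar    17
4   May    29
5   Nov     5
6   Sep    24
Then the sum of column 'days': 120

120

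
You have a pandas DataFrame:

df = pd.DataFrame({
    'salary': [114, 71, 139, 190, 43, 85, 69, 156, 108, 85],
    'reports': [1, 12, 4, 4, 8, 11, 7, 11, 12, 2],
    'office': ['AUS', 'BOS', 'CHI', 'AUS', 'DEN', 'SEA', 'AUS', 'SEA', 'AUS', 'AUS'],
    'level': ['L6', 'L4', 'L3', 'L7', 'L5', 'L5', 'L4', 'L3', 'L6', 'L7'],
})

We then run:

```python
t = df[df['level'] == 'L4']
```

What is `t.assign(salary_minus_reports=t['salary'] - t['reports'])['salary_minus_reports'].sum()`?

121

filter rows where level == 'L4':
   salary  reports office level
1      71       12    BOS    L4
6      69        7    AUS    L4
add column salary_minus_reports = t['salary'] - t['reports']:
   salary  reports office level  salary_minus_reports
1      71       12    BOS    L4                    59
6      69        7    AUS    L4                    62
The sum of column 'salary_minus_reports' is 121.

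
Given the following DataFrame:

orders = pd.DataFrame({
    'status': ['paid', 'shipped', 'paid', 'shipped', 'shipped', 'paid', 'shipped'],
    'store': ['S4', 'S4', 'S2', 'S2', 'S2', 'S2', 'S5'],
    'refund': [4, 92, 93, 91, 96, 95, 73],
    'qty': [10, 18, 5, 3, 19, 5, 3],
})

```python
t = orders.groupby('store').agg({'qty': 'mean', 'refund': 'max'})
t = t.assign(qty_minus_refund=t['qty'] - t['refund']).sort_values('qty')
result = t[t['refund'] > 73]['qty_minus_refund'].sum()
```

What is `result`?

group by store: mean(qty), max(refund):
        qty  refund
store              
S2      8.0      96
S4     14.0      92
S5      3.0      73
add column qty_minus_refund = t['qty'] - t['refund']:
        qty  refund  qty_minus_refund
store                                
S2      8.0      96             -88.0
S4     14.0      92             -78.0
S5      3.0      73             -70.0
sort by qty:
        qty  refund  qty_minus_refund
store                                
S5      3.0      73             -70.0
S2      8.0      96             -88.0
S4     14.0      92             -78.0
filter rows where refund > 73:
        qty  refund  qty_minus_refund
store                                
S2      8.0      96             -88.0
S4     14.0      92             -78.0
Finally, sum of column 'qty_minus_refund' = -166.0.

-166.0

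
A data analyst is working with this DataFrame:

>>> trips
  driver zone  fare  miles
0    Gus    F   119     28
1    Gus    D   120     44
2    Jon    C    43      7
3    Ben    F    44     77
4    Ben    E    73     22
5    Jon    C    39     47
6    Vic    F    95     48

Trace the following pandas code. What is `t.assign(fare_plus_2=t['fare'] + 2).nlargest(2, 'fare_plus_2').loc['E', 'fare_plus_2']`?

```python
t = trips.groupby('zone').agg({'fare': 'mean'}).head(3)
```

group by zone, mean of fare:
       fare
zone       
C      41.0
D     120.0
E      73.0
F      86.0
take first 3 rows:
       fare
zone       
C      41.0
D     120.0
E      73.0
add column fare_plus_2 = t['fare'] + 2:
       fare  fare_plus_2
zone                    
C      41.0         43.0
D     120.0        122.0
E      73.0         75.0
take 2 rows with largest fare_plus_2:
       fare  fare_plus_2
zone                    
D     120.0        122.0
E      73.0         75.0
Hence 75.0.

75.0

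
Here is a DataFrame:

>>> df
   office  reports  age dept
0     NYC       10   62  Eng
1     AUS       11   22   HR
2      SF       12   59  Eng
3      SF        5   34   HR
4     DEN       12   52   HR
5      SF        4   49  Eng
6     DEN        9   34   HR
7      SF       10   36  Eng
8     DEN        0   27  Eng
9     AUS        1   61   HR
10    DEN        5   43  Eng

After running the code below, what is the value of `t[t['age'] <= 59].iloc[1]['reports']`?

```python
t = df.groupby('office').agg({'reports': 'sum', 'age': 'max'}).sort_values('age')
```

31

group by office: sum(reports), max(age):
        reports  age
office              
AUS          12   61
DEN          26   52
NYC          10   62
SF           31   59
sort by age:
        reports  age
office              
DEN          26   52
SF           31   59
AUS          12   61
NYC          10   62
filter rows where age <= 59:
        reports  age
office              
DEN          26   52
SF           31   59
Hence 31.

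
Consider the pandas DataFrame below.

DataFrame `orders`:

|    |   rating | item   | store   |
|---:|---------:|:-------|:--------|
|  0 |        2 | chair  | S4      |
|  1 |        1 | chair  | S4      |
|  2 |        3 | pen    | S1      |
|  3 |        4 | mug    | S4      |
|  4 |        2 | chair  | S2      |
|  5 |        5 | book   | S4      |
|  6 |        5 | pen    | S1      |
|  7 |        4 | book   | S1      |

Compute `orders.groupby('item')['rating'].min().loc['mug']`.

group by item, min of rating:
item
book     4
chair    1
mug      4
pen      3
Name: rating, dtype: int64

4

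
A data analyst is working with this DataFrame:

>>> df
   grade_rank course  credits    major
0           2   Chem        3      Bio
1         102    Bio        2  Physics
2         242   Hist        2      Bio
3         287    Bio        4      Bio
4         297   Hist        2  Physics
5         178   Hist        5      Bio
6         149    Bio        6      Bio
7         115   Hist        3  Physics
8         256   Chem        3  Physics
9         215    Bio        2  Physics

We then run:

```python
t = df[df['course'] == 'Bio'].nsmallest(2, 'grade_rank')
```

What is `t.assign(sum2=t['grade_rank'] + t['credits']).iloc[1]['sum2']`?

filter rows where course == 'Bio':
   grade_rank course  credits    major
1         102    Bio        2  Physics
3         287    Bio        4      Bio
6         149    Bio        6      Bio
9         215    Bio        2  Physics
take 2 rows with smallest grade_rank:
   grade_rank course  credits    major
1         102    Bio        2  Physics
6         149    Bio        6      Bio
add column sum2 = t['grade_rank'] + t['credits']:
   grade_rank course  credits    major  sum2
1         102    Bio        2  Physics   104
6         149    Bio        6      Bio   155
So iloc[1]['sum2'] = 155.

155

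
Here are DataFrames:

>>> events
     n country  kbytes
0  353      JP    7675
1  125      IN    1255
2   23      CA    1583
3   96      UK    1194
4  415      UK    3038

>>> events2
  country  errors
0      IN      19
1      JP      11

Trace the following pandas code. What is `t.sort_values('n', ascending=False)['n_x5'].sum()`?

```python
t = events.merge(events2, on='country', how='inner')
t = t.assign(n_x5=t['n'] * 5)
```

2390

merge on 'country' (how='inner') → 2 rows:
     n country  kbytes  errors
0  353      JP    7675      11
1  125      IN    1255      19
add column n_x5 = t['n'] * 5:
     n country  kbytes  errors  n_x5
0  353      JP    7675      11  1765
1  125      IN    1255      19   625
sort by n descending:
     n country  kbytes  errors  n_x5
0  353      JP    7675      11  1765
1  125      IN    1255      19   625
Hence 2390.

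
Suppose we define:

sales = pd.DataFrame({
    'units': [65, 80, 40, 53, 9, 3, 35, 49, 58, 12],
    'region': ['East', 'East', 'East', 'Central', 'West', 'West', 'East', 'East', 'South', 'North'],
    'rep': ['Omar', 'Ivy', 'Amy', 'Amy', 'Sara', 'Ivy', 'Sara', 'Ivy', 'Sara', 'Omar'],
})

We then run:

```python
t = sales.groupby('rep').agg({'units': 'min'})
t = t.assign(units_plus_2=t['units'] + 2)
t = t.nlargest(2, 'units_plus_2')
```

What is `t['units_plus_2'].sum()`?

group by rep, min of units:
      units
rep        
Amy      40
Ivy       3
Omar     12
Sara      9
add column units_plus_2 = t['units'] + 2:
      units  units_plus_2
rep                      
Amy      40            42
Ivy       3             5
Omar     12            14
Sara      9            11
take 2 rows with largest units_plus_2:
      units  units_plus_2
rep                      
Amy      40            42
Omar     12            14
Reading off the sum of column 'units_plus_2', we get 56.

56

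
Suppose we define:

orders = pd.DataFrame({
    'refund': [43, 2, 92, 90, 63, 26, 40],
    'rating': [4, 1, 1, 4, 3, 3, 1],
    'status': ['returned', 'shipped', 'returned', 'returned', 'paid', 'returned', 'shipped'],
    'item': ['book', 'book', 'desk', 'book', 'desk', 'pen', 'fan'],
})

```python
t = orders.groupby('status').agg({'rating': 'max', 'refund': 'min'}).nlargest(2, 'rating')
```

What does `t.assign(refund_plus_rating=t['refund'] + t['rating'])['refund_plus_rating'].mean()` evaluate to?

group by status: max(rating), min(refund):
          rating  refund
status                  
paid           3      63
returned       4      26
shipped        1       2
take 2 rows with largest rating:
          rating  refund
status                  
returned       4      26
paid           3      63
add column refund_plus_rating = t['refund'] + t['rating']:
          rating  refund  refund_plus_rating
status                                      
returned       4      26                  30
paid           3      63                  66
Hence 48.0.

48.0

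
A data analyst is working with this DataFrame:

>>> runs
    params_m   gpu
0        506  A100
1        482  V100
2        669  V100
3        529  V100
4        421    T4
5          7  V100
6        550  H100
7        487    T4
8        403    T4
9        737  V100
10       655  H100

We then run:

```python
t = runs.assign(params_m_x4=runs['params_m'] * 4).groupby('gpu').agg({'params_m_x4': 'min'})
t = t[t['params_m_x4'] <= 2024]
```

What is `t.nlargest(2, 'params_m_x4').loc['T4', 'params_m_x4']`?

add column params_m_x4 = runs['params_m'] * 4:
    params_m   gpu  params_m_x4
0        506  A100         2024
1        482  V100         1928
2        669  V100         2676
3        529  V100         2116
4        421    T4         1684
5          7  V100           28
6        550  H100         2200
7        487    T4         1948
8        403    T4         1612
9        737  V100         2948
10       655  H100         2620
group by gpu, min of params_m_x4:
      params_m_x4
gpu              
A100         2024
H100         2200
T4           1612
V100           28
filter rows where params_m_x4 <= 2024:
      params_m_x4
gpu              
A100         2024
T4           1612
V100           28
take 2 rows with largest params_m_x4:
      params_m_x4
gpu              
A100         2024
T4           1612

1612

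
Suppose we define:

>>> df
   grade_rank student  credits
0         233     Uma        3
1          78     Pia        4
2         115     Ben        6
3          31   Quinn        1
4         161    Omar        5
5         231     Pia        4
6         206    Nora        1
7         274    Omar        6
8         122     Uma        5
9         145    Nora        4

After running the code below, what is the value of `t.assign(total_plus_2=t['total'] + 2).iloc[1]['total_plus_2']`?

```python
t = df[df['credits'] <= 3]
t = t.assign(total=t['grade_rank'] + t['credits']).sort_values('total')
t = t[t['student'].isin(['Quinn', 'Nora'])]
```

209

filter rows where credits <= 3:
   grade_rank student  credits
0         233     Uma        3
3          31   Quinn        1
6         206    Nora        1
add column total = t['grade_rank'] + t['credits']:
   grade_rank student  credits  total
0         233     Uma        3    236
3          31   Quinn        1     32
6         206    Nora        1    207
sort by total:
   grade_rank student  credits  total
3          31   Quinn        1     32
6         206    Nora        1    207
0         233     Uma        3    236
filter rows where student in ['Quinn', 'Nora']:
   grade_rank student  credits  total
3          31   Quinn        1     32
6         206    Nora        1    207
add column total_plus_2 = t['total'] + 2:
   grade_rank student  credits  total  total_plus_2
3          31   Quinn        1     32            34
6         206    Nora        1    207           209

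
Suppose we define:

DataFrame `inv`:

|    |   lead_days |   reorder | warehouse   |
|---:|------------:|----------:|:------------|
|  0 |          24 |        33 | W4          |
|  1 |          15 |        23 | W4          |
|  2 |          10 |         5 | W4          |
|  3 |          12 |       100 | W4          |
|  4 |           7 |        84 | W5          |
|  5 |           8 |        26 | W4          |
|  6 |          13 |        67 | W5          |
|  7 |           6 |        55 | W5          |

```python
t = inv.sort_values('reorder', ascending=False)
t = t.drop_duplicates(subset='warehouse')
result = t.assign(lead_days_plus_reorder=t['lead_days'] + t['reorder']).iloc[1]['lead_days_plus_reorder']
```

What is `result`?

sort by reorder descending:
   lead_days  reorder warehouse
3         12      100        W4
4          7       84        W5
6         13       67        W5
7          6       55        W5
0         24       33        W4
5          8       26        W4
1         15       23        W4
2         10        5        W4
drop duplicate warehouse (keep=first):
   lead_days  reorder warehouse
3         12      100        W4
4          7       84        W5
add column lead_days_plus_reorder = t['lead_days'] + t['reorder']:
   lead_days  reorder warehouse  lead_days_plus_reorder
3         12      100        W4                     112
4          7       84        W5                      91

91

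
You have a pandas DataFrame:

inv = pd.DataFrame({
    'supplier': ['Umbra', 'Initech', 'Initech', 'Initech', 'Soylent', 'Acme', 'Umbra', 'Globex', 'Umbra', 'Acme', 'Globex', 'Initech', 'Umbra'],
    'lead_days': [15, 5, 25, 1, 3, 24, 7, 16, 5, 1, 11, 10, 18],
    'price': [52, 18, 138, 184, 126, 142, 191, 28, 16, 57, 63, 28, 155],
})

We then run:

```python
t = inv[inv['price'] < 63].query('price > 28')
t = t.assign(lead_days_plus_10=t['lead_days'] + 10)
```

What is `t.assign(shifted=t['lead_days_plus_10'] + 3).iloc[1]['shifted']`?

14

filter rows where price < 63:
   supplier  lead_days  price
0     Umbra         15     52
1   Initech          5     18
7    Globex         16     28
8     Umbra          5     16
9      Acme          1     57
11  Initech         10     28
filter rows where price > 28:
  supplier  lead_days  price
0    Umbra         15     52
9     Acme          1     57
add column lead_days_plus_10 = t['lead_days'] + 10:
  supplier  lead_days  price  lead_days_plus_10
0    Umbra         15     52                 25
9     Acme          1     57                 11
add column shifted = t['lead_days_plus_10'] + 3:
  supplier  lead_days  price  lead_days_plus_10  shifted
0    Umbra         15     52                 25       28
9     Acme          1     57                 11       14
value at position 1, column 'shifted' → 14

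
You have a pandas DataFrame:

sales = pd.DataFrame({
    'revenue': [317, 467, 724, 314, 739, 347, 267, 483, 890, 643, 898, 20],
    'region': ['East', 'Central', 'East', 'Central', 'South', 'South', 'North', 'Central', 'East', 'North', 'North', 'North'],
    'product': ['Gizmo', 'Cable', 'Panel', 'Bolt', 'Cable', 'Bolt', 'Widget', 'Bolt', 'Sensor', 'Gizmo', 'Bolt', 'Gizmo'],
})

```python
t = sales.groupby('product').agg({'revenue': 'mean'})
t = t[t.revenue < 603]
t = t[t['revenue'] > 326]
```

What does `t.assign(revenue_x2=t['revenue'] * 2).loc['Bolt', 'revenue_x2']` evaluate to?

1021.0

group by product, mean of revenue:
            revenue
product            
Bolt     510.500000
Cable    603.000000
Gizmo    326.666667
Panel    724.000000
Sensor   890.000000
Widget   267.000000
filter rows where revenue < 603:
            revenue
product            
Bolt     510.500000
Gizmo    326.666667
Widget   267.000000
filter rows where revenue > 326:
            revenue
product            
Bolt     510.500000
Gizmo    326.666667
add column revenue_x2 = t['revenue'] * 2:
            revenue   revenue_x2
product                         
Bolt     510.500000  1021.000000
Gizmo    326.666667   653.333333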